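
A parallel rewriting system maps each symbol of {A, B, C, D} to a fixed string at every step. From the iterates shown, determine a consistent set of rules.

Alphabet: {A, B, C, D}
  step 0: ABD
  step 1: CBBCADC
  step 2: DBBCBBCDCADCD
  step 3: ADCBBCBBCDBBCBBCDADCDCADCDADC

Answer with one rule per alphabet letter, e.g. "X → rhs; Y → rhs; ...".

A->C, B->BBC, C->D, D->ADC

  step 2 ⇒ step 3: DBBCBBCDCADCD ⇒ ADC·BBC·BBC·D·BBC·BBC·D·ADC·D·C·ADC·D·ADC
    A ↦ C
    B ↦ BBC
    C ↦ D
    D ↦ ADC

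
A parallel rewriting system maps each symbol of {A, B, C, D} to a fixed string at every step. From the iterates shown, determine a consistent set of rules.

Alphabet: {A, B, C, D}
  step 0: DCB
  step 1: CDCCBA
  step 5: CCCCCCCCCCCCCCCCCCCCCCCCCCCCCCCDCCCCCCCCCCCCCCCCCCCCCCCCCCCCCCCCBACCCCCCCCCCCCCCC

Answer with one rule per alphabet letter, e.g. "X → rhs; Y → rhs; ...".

A->C, B->BA, C->CC, D->CD

  step 0 ⇒ step 1: DCB ⇒ CD·CC·BA
    B ↦ BA
    C ↦ CC
    D ↦ CD
    A ↦ C  (constrained at step 1)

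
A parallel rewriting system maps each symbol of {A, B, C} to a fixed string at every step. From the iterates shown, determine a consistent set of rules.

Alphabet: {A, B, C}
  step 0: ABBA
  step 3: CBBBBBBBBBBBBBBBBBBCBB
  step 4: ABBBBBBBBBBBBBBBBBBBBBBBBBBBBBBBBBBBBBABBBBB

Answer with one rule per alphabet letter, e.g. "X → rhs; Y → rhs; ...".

  step 3 ⇒ step 4: CBBBBBBBBBBBBBBBBBBCBB ⇒ AB·BB·BB·BB·BB·BB·BB·BB·BB·BB·BB·BB·BB·BB·BB·BB·BB·BB·BB·AB·BB·BB
    B ↦ BB
    C ↦ AB
    A ↦ C  (constrained at step 0)

A->C, B->BB, C->AB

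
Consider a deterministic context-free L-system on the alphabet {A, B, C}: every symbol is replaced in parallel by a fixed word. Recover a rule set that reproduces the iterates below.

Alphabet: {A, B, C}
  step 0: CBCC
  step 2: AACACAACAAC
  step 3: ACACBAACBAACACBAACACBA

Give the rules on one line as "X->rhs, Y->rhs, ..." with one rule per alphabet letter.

  step 2 ⇒ step 3: AACACAACAAC ⇒ AC·AC·BA·AC·BA·AC·AC·BA·AC·AC·BA
    A ↦ AC
    C ↦ BA
    B ↦ A  (constrained at step 0)

A->AC, B->A, C->BA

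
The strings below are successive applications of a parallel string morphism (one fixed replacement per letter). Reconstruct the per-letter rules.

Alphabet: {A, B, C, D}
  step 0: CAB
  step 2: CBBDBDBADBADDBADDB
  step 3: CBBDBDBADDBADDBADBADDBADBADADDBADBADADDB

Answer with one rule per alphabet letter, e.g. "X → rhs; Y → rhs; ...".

  step 2 ⇒ step 3: CBBDBDBADBADDBADDB ⇒ CBB·DB·DB·AD·DB·AD·DB·ADB·AD·DB·ADB·AD·AD·DB·ADB·AD·AD·DB
    A ↦ ADB
    B ↦ DB
    C ↦ CBB
    D ↦ AD

A->ADB, B->DB, C->CBB, D->AD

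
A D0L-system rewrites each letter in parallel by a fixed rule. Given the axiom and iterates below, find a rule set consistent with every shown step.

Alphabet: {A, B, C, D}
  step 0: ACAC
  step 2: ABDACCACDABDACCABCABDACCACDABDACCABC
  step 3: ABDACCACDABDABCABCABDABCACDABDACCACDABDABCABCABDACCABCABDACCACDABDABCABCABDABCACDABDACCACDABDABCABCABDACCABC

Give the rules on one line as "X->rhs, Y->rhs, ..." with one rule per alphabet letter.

A->ABD, B->ACC, C->ABC, D->ACD

  step 2 ⇒ step 3: ABDACCACDABDACCABCABDACCACDABDACCABC ⇒ ABD·ACC·ACD·ABD·ABC·ABC·ABD·ABC·ACD·ABD·ACC·ACD·ABD·ABC·ABC·ABD·ACC·ABC·ABD·ACC·ACD·ABD·ABC·ABC·ABD·ABC·ACD·ABD·ACC·ACD·ABD·ABC·ABC·ABD·ACC·ABC
    A ↦ ABD
    B ↦ ACC
    C ↦ ABC
    D ↦ ACD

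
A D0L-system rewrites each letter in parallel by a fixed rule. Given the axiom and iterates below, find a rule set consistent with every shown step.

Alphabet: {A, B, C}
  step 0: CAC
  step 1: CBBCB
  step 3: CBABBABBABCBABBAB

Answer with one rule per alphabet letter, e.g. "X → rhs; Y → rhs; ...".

  step 0 ⇒ step 1: CAC ⇒ CB·B·CB
    A ↦ B
    C ↦ CB
    B ↦ AB  (constrained at step 1)

A->B, B->AB, C->CB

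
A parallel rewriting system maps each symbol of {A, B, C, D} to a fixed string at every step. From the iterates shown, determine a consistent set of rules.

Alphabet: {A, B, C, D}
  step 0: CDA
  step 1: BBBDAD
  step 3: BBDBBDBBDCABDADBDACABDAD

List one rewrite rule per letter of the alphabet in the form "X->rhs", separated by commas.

  step 0 ⇒ step 1: CDA ⇒ BB·BDA·D
    A ↦ D
    C ↦ BB
    D ↦ BDA
    B ↦ CA  (constrained at step 1)

A->D, B->CA, C->BB, D->BDA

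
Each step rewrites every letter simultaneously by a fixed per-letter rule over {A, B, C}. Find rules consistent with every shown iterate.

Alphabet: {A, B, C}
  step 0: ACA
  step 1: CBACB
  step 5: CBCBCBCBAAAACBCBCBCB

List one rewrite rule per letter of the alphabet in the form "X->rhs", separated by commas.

  step 0 ⇒ step 1: ACA ⇒ CB·A·CB
    A ↦ CB
    C ↦ A
    B ↦ A  (constrained at step 1)

A->CB, B->A, C->A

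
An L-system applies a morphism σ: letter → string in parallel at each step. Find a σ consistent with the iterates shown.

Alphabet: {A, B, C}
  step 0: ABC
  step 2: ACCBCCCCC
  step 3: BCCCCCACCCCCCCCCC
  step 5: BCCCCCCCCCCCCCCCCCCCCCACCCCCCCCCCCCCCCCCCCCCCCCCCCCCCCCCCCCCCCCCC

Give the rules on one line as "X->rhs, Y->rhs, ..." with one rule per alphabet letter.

A->BC, B->A, C->CC

  step 2 ⇒ step 3: ACCBCCCCC ⇒ BC·CC·CC·A·CC·CC·CC·CC·CC
    A ↦ BC
    B ↦ A
    C ↦ CC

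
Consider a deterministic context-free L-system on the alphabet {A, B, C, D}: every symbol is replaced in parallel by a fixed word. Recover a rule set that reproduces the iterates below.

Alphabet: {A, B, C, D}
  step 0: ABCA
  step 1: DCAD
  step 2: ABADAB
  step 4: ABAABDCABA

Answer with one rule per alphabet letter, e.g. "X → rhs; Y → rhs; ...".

  step 1 ⇒ step 2: DCAD ⇒ AB·A·D·AB
    A ↦ D
    C ↦ A
    D ↦ AB
  step 0 ⇒ step 1: ABCA ⇒ D·C·A·D
    B ↦ C

A->D, B->C, C->A, D->AB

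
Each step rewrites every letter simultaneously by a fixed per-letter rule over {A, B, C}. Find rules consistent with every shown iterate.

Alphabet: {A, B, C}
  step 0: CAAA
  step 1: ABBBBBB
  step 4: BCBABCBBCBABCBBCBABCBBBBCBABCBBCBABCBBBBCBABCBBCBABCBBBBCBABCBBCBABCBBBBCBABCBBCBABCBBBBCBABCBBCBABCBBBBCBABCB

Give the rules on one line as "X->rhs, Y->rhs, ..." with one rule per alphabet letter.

  step 0 ⇒ step 1: CAAA ⇒ A·BB·BB·BB
    A ↦ BB
    C ↦ A
    B ↦ BCB  (constrained at step 1)

A->BB, B->BCB, C->A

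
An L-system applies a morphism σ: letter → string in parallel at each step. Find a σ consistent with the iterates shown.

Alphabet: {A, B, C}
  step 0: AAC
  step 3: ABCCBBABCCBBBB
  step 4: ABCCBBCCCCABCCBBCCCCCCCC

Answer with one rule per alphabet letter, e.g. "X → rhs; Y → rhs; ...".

  step 3 ⇒ step 4: ABCCBBABCCBBBB ⇒ AB·CC·B·B·CC·CC·AB·CC·B·B·CC·CC·CC·CC
    A ↦ AB
    B ↦ CC
    C ↦ B

A->AB, B->CC, C->B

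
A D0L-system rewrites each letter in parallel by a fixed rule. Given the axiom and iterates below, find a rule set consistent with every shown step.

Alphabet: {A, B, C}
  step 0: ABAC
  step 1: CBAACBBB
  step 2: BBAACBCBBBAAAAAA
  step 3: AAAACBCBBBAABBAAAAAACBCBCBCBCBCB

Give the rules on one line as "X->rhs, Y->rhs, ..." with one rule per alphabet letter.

A->CB, B->AA, C->BB

  step 2 ⇒ step 3: BBAACBCBBBAAAAAA ⇒ AA·AA·CB·CB·BB·AA·BB·AA·AA·AA·CB·CB·CB·CB·CB·CB
    A ↦ CB
    B ↦ AA
    C ↦ BB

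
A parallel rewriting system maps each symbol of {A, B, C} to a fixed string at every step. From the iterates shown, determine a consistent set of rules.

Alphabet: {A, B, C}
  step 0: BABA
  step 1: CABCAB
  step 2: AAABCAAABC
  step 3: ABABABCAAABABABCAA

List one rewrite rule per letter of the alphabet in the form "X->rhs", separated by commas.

A->AB, B->C, C->AA

  step 2 ⇒ step 3: AAABCAAABC ⇒ AB·AB·AB·C·AA·AB·AB·AB·C·AA
    A ↦ AB
    B ↦ C
    C ↦ AA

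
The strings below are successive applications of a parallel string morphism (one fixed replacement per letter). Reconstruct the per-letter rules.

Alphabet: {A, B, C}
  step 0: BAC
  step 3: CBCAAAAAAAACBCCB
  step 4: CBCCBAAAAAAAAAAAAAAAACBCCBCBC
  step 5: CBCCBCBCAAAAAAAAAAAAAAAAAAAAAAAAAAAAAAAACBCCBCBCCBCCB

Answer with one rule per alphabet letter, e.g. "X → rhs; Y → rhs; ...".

  step 4 ⇒ step 5: CBCCBAAAAAAAAAAAAAAAACBCCBCBC ⇒ CB·C·CB·CB·C·AA·AA·AA·AA·AA·AA·AA·AA·AA·AA·AA·AA·AA·AA·AA·AA·CB·C·CB·CB·C·CB·C·CB
    A ↦ AA
    B ↦ C
    C ↦ CB

A->AA, B->C, C->CB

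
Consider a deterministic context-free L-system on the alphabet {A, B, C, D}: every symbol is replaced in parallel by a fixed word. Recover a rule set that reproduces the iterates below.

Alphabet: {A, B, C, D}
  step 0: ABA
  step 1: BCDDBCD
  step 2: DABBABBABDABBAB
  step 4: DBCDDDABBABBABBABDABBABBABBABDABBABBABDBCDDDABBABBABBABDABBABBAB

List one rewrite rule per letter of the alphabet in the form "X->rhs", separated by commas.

  step 1 ⇒ step 2: BCDDBCD ⇒ D·AB·BAB·BAB·D·AB·BAB
    B ↦ D
    C ↦ AB
    D ↦ BAB
  step 0 ⇒ step 1: ABA ⇒ BCD·D·BCD
    A ↦ BCD

A->BCD, B->D, C->AB, D->BAB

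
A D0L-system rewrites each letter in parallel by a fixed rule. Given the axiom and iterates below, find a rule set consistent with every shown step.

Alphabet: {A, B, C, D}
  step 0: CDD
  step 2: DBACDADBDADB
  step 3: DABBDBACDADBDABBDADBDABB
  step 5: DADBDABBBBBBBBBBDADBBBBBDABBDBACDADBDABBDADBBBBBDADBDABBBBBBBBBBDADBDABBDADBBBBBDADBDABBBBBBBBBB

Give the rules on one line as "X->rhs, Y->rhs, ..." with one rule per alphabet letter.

A->DB, B->BB, C->AC, D->DA

  step 2 ⇒ step 3: DBACDADBDADB ⇒ DA·BB·DB·AC·DA·DB·DA·BB·DA·DB·DA·BB
    A ↦ DB
    B ↦ BB
    C ↦ AC
    D ↦ DA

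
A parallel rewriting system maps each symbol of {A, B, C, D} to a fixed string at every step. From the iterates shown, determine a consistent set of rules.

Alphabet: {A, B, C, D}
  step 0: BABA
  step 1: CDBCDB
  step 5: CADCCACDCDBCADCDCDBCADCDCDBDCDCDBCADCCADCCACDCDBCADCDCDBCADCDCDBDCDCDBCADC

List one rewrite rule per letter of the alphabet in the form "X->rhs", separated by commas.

  step 0 ⇒ step 1: BABA ⇒ C·DB·C·DB
    A ↦ DB
    B ↦ C
    C ↦ DC  (constrained at step 1)
    D ↦ CA  (constrained at step 1)

A->DB, B->C, C->DC, D->CA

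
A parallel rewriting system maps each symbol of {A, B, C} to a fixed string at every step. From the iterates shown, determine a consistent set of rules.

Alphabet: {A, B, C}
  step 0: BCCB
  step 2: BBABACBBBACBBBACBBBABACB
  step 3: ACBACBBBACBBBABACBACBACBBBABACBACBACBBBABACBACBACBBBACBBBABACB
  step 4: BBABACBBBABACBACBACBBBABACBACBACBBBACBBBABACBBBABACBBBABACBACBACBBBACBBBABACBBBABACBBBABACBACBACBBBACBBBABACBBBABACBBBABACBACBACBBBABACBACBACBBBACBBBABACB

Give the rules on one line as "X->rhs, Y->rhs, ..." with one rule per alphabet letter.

A->BB, B->ACB, C->AB

  step 3 ⇒ step 4: ACBACBBBACBBBABACBACBACBBBABACBACBACBBBABACBACBACBBBACBBBABACB ⇒ BB·AB·ACB·BB·AB·ACB·ACB·ACB·BB·AB·ACB·ACB·ACB·BB·ACB·BB·AB·ACB·BB·AB·ACB·BB·AB·ACB·ACB·ACB·BB·ACB·BB·AB·ACB·BB·AB·ACB·BB·AB·ACB·ACB·ACB·BB·ACB·BB·AB·ACB·BB·AB·ACB·BB·AB·ACB·ACB·ACB·BB·AB·ACB·ACB·ACB·BB·ACB·BB·AB·ACB
    A ↦ BB
    B ↦ ACB
    C ↦ AB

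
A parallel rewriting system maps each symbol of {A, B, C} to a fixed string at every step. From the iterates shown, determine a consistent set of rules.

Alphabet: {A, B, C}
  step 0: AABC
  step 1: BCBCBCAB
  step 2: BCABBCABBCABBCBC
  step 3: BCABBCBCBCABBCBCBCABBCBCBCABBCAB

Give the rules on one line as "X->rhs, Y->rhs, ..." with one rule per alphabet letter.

A->BC, B->BC, C->AB

  step 2 ⇒ step 3: BCABBCABBCABBCBC ⇒ BC·AB·BC·BC·BC·AB·BC·BC·BC·AB·BC·BC·BC·AB·BC·AB
    A ↦ BC
    B ↦ BC
    C ↦ AB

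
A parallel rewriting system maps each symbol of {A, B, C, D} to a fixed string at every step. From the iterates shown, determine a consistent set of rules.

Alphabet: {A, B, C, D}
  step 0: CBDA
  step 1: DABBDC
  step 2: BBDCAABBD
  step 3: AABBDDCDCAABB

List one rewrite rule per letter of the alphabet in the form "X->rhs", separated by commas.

  step 2 ⇒ step 3: BBDCAABBD ⇒ A·A·BB·D·DC·DC·A·A·BB
    A ↦ DC
    B ↦ A
    C ↦ D
    D ↦ BB

A->DC, B->A, C->D, D->BB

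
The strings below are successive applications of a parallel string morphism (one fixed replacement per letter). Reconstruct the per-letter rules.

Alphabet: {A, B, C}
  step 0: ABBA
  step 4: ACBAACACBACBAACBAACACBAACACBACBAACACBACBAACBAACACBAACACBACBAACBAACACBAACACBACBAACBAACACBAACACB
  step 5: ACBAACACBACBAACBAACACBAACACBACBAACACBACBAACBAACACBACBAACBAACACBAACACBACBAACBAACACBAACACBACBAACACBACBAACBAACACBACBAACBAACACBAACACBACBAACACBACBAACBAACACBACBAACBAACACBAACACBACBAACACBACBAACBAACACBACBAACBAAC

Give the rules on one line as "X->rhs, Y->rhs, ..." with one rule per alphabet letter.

A->ACB, B->AC, C->A

  step 4 ⇒ step 5: ACBAACACBACBAACBAACACBAACACBACBAACACBACBAACBAACACBAACACBACBAACBAACACBAACACBACBAACBAACACBAACACB ⇒ ACB·A·AC·ACB·ACB·A·ACB·A·AC·ACB·A·AC·ACB·ACB·A·AC·ACB·ACB·A·ACB·A·AC·ACB·ACB·A·ACB·A·AC·ACB·A·AC·ACB·ACB·A·ACB·A·AC·ACB·A·AC·ACB·ACB·A·AC·ACB·ACB·A·ACB·A·AC·ACB·ACB·A·ACB·A·AC·ACB·A·AC·ACB·ACB·A·AC·ACB·ACB·A·ACB·A·AC·ACB·ACB·A·ACB·A·AC·ACB·A·AC·ACB·ACB·A·AC·ACB·ACB·A·ACB·A·AC·ACB·ACB·A·ACB·A·AC
    A ↦ ACB
    B ↦ AC
    C ↦ A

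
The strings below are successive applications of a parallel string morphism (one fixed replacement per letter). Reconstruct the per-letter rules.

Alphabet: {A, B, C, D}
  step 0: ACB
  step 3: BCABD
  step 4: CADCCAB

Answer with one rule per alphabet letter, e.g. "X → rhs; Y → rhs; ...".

A->C, B->CA, C->D, D->B

  step 3 ⇒ step 4: BCABD ⇒ CA·D·C·CA·B
    A ↦ C
    B ↦ CA
    C ↦ D
    D ↦ B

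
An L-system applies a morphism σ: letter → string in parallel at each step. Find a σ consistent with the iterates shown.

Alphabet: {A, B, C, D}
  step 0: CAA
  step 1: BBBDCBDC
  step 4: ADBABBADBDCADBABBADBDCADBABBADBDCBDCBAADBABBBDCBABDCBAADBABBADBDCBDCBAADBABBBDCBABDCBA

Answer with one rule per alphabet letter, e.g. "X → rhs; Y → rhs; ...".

  step 0 ⇒ step 1: CAA ⇒ BB·BDC·BDC
    A ↦ BDC
    C ↦ BB
    B ↦ AD  (constrained at step 1)
    D ↦ BA  (constrained at step 1)

A->BDC, B->AD, C->BB, D->BA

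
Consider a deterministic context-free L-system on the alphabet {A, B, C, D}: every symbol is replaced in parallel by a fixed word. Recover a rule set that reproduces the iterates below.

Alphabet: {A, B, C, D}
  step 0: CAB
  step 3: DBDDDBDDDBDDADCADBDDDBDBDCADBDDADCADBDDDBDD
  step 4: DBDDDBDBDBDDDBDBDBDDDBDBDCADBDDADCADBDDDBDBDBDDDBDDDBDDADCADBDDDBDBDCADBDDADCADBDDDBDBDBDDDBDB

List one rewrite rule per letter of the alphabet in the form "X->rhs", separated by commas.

A->DCA, B->DD, C->DDA, D->DB

  step 3 ⇒ step 4: DBDDDBDDDBDDADCADBDDDBDBDCADBDDADCADBDDDBDD ⇒ DB·DD·DB·DB·DB·DD·DB·DB·DB·DD·DB·DB·DCA·DB·DDA·DCA·DB·DD·DB·DB·DB·DD·DB·DD·DB·DDA·DCA·DB·DD·DB·DB·DCA·DB·DDA·DCA·DB·DD·DB·DB·DB·DD·DB·DB
    A ↦ DCA
    B ↦ DD
    C ↦ DDA
    D ↦ DB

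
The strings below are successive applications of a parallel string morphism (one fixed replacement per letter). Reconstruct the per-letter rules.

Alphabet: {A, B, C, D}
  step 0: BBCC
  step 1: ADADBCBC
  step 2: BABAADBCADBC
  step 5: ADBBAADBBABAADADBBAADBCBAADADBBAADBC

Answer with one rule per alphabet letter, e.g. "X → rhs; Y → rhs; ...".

A->B, B->AD, C->BC, D->A

  step 1 ⇒ step 2: ADADBCBC ⇒ B·A·B·A·AD·BC·AD·BC
    A ↦ B
    B ↦ AD
    C ↦ BC
    D ↦ A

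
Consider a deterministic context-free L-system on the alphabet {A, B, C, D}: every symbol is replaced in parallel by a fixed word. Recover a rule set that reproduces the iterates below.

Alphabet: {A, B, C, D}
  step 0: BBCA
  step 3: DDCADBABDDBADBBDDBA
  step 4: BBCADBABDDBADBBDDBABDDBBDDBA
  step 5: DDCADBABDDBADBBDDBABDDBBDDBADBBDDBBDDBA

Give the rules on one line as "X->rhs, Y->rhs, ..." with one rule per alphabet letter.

A->DBA, B->D, C->CA, D->B

  step 4 ⇒ step 5: BBCADBABDDBADBBDDBABDDBBDDBA ⇒ D·D·CA·DBA·B·D·DBA·D·B·B·D·DBA·B·D·D·B·B·D·DBA·D·B·B·D·D·B·B·D·DBA
    A ↦ DBA
    B ↦ D
    C ↦ CA
    D ↦ B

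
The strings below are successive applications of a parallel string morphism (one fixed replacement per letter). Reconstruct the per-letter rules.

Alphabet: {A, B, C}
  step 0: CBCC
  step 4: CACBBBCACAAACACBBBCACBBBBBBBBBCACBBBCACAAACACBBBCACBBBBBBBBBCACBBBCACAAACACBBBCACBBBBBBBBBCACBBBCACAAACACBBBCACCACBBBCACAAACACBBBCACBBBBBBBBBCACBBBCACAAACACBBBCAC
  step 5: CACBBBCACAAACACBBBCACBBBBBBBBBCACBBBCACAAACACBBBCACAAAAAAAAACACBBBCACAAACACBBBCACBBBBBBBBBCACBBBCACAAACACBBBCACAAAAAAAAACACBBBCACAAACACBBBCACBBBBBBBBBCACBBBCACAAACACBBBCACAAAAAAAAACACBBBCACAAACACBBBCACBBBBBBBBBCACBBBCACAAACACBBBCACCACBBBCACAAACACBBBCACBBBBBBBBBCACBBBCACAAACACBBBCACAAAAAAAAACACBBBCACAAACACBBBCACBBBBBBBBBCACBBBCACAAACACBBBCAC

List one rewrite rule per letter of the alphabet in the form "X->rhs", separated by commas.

A->BBB, B->A, C->CAC

  step 4 ⇒ step 5: CACBBBCACAAACACBBBCACBBBBBBBBBCACBBBCACAAACACBBBCACBBBBBBBBBCACBBBCACAAACACBBBCACBBBBBBBBBCACBBBCACAAACACBBBCACCACBBBCACAAACACBBBCACBBBBBBBBBCACBBBCACAAACACBBBCAC ⇒ CAC·BBB·CAC·A·A·A·CAC·BBB·CAC·BBB·BBB·BBB·CAC·BBB·CAC·A·A·A·CAC·BBB·CAC·A·A·A·A·A·A·A·A·A·CAC·BBB·CAC·A·A·A·CAC·BBB·CAC·BBB·BBB·BBB·CAC·BBB·CAC·A·A·A·CAC·BBB·CAC·A·A·A·A·A·A·A·A·A·CAC·BBB·CAC·A·A·A·CAC·BBB·CAC·BBB·BBB·BBB·CAC·BBB·CAC·A·A·A·CAC·BBB·CAC·A·A·A·A·A·A·A·A·A·CAC·BBB·CAC·A·A·A·CAC·BBB·CAC·BBB·BBB·BBB·CAC·BBB·CAC·A·A·A·CAC·BBB·CAC·CAC·BBB·CAC·A·A·A·CAC·BBB·CAC·BBB·BBB·BBB·CAC·BBB·CAC·A·A·A·CAC·BBB·CAC·A·A·A·A·A·A·A·A·A·CAC·BBB·CAC·A·A·A·CAC·BBB·CAC·BBB·BBB·BBB·CAC·BBB·CAC·A·A·A·CAC·BBB·CAC
    A ↦ BBB
    B ↦ A
    C ↦ CAC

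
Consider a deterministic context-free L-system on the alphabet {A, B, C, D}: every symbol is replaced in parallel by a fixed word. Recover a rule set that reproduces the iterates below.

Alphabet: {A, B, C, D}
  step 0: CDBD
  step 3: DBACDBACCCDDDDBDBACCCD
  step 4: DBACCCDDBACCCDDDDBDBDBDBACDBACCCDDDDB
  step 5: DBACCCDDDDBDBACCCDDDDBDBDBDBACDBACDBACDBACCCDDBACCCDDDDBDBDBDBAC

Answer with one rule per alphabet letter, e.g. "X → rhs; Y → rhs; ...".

A->CC, B->AC, C->D, D->DB

  step 4 ⇒ step 5: DBACCCDDBACCCDDDDBDBDBDBACDBACCCDDDDB ⇒ DB·AC·CC·D·D·D·DB·DB·AC·CC·D·D·D·DB·DB·DB·DB·AC·DB·AC·DB·AC·DB·AC·CC·D·DB·AC·CC·D·D·D·DB·DB·DB·DB·AC
    A ↦ CC
    B ↦ AC
    C ↦ D
    D ↦ DB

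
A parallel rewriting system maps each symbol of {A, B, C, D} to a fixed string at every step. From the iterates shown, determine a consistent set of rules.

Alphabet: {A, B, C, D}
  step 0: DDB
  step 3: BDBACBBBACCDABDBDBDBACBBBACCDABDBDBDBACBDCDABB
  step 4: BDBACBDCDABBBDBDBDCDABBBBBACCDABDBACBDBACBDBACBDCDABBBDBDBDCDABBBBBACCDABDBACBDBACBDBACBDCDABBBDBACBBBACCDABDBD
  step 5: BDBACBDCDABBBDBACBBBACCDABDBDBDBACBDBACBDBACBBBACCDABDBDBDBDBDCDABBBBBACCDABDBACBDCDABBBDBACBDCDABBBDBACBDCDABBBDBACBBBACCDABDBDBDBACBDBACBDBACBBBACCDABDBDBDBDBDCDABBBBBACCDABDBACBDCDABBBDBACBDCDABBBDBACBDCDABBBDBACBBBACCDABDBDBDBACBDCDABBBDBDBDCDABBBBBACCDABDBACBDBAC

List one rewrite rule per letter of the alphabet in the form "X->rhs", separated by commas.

  step 4 ⇒ step 5: BDBACBDCDABBBDBDBDCDABBBBBACCDABDBACBDBACBDBACBDCDABBBDBDBDCDABBBBBACCDABDBACBDBACBDBACBDCDABBBDBACBBBACCDABDBD ⇒ BD·BAC·BD·CDA·BB·BD·BAC·BB·BAC·CDA·BD·BD·BD·BAC·BD·BAC·BD·BAC·BB·BAC·CDA·BD·BD·BD·BD·BD·CDA·BB·BB·BAC·CDA·BD·BAC·BD·CDA·BB·BD·BAC·BD·CDA·BB·BD·BAC·BD·CDA·BB·BD·BAC·BB·BAC·CDA·BD·BD·BD·BAC·BD·BAC·BD·BAC·BB·BAC·CDA·BD·BD·BD·BD·BD·CDA·BB·BB·BAC·CDA·BD·BAC·BD·CDA·BB·BD·BAC·BD·CDA·BB·BD·BAC·BD·CDA·BB·BD·BAC·BB·BAC·CDA·BD·BD·BD·BAC·BD·CDA·BB·BD·BD·BD·CDA·BB·BB·BAC·CDA·BD·BAC·BD·BAC
    A ↦ CDA
    B ↦ BD
    C ↦ BB
    D ↦ BAC

A->CDA, B->BD, C->BB, D->BAC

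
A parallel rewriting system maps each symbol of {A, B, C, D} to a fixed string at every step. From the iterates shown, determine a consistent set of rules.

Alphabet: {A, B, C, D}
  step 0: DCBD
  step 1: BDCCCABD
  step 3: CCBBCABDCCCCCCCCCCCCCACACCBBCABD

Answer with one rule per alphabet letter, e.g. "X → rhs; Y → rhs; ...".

A->BB, B->CA, C->CC, D->BD

  step 0 ⇒ step 1: DCBD ⇒ BD·CC·CA·BD
    B ↦ CA
    C ↦ CC
    D ↦ BD
    A ↦ BB  (constrained at step 1)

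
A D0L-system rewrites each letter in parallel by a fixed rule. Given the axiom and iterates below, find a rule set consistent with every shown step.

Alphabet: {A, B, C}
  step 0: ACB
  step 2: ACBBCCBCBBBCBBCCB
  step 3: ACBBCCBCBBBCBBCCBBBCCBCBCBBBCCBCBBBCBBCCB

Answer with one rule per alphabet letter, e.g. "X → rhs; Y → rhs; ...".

A->AC, B->CB, C->BBC

  step 2 ⇒ step 3: ACBBCCBCBBBCBBCCB ⇒ AC·BBC·CB·CB·BBC·BBC·CB·BBC·CB·CB·CB·BBC·CB·CB·BBC·BBC·CB
    A ↦ AC
    B ↦ CB
    C ↦ BBC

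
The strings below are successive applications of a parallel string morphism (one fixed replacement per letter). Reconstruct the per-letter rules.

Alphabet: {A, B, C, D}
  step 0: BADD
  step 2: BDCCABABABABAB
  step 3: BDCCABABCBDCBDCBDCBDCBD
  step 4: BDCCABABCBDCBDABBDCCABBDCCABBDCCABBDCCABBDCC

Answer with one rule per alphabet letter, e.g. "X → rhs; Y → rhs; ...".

  step 3 ⇒ step 4: BDCCABABCBDCBDCBDCBDCBD ⇒ BD·CC·AB·AB·C·BD·C·BD·AB·BD·CC·AB·BD·CC·AB·BD·CC·AB·BD·CC·AB·BD·CC
    A ↦ C
    B ↦ BD
    C ↦ AB
    D ↦ CC

A->C, B->BD, C->AB, D->CC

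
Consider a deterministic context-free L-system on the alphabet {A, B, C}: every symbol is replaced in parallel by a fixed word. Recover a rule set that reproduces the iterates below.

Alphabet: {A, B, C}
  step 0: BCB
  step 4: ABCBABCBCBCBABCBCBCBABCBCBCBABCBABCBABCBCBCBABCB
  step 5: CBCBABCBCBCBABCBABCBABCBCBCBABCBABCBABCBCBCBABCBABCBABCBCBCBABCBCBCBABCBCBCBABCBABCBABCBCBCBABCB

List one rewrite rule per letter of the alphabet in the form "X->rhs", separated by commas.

  step 4 ⇒ step 5: ABCBABCBCBCBABCBCBCBABCBCBCBABCBABCBABCBCBCBABCB ⇒ CB·CB·AB·CB·CB·CB·AB·CB·AB·CB·AB·CB·CB·CB·AB·CB·AB·CB·AB·CB·CB·CB·AB·CB·AB·CB·AB·CB·CB·CB·AB·CB·CB·CB·AB·CB·CB·CB·AB·CB·AB·CB·AB·CB·CB·CB·AB·CB
    A ↦ CB
    B ↦ CB
    C ↦ AB

A->CB, B->CB, C->AB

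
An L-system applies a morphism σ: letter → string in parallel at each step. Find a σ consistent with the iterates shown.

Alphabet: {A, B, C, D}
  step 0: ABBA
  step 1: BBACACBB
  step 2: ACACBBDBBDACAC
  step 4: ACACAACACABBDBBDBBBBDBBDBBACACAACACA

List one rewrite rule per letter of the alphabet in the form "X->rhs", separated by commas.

  step 1 ⇒ step 2: BBACACBB ⇒ AC·AC·BB·D·BB·D·AC·AC
    A ↦ BB
    B ↦ AC
    C ↦ D
    D ↦ A  (constrained at step 2)

A->BB, B->AC, C->D, D->A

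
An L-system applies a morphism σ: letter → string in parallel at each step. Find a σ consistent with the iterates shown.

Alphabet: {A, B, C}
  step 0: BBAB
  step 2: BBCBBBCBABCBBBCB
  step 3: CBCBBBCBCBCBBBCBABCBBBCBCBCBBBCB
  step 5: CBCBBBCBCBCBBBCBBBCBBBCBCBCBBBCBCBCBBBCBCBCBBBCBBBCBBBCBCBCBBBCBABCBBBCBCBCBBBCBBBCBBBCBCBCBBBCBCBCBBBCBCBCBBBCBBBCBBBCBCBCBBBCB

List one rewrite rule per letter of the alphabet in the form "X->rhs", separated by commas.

A->AB, B->CB, C->BB

  step 2 ⇒ step 3: BBCBBBCBABCBBBCB ⇒ CB·CB·BB·CB·CB·CB·BB·CB·AB·CB·BB·CB·CB·CB·BB·CB
    A ↦ AB
    B ↦ CB
    C ↦ BB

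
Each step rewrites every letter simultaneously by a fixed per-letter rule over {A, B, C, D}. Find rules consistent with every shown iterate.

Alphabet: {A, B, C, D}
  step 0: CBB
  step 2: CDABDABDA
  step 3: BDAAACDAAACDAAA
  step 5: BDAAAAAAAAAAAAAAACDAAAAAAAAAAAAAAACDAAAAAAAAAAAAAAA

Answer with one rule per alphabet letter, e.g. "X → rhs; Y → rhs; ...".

  step 2 ⇒ step 3: CDABDABDA ⇒ BD·A·AA·CD·A·AA·CD·A·AA
    A ↦ AA
    B ↦ CD
    C ↦ BD
    D ↦ A

A->AA, B->CD, C->BD, D->A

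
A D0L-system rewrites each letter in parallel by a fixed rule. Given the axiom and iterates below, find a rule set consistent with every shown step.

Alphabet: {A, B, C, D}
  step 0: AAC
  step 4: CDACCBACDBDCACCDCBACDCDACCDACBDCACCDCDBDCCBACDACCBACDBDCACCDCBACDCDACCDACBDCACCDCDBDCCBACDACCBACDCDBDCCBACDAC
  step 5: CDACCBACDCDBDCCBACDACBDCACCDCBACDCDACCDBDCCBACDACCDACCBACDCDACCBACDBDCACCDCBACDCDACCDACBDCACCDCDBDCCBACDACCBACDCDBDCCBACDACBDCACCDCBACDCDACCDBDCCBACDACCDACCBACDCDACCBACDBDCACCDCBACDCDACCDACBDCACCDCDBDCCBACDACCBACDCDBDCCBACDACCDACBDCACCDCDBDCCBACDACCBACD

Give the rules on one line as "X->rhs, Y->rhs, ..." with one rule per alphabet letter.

  step 4 ⇒ step 5: CDACCBACDBDCACCDCBACDCDACCDACBDCACCDCDBDCCBACDACCBACDBDCACCDCBACDCDACCDACBDCACCDCDBDCCBACDACCBACDCDBDCCBACDAC ⇒ CD·AC·CBA·CD·CD·BDC·CBA·CD·AC·BDC·AC·CD·CBA·CD·CD·AC·CD·BDC·CBA·CD·AC·CD·AC·CBA·CD·CD·AC·CBA·CD·BDC·AC·CD·CBA·CD·CD·AC·CD·AC·BDC·AC·CD·CD·BDC·CBA·CD·AC·CBA·CD·CD·BDC·CBA·CD·AC·BDC·AC·CD·CBA·CD·CD·AC·CD·BDC·CBA·CD·AC·CD·AC·CBA·CD·CD·AC·CBA·CD·BDC·AC·CD·CBA·CD·CD·AC·CD·AC·BDC·AC·CD·CD·BDC·CBA·CD·AC·CBA·CD·CD·BDC·CBA·CD·AC·CD·AC·BDC·AC·CD·CD·BDC·CBA·CD·AC·CBA·CD
    A ↦ CBA
    B ↦ BDC
    C ↦ CD
    D ↦ AC

A->CBA, B->BDC, C->CD, D->AC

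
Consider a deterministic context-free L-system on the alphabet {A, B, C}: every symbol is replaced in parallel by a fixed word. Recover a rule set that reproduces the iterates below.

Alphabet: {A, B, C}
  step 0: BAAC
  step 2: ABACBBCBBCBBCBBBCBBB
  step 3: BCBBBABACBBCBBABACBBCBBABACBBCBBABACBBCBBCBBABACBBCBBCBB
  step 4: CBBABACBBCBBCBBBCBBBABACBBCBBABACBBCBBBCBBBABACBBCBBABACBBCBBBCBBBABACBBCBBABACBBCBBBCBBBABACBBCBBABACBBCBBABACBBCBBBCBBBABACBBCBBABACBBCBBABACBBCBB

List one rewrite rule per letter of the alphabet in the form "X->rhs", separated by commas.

  step 3 ⇒ step 4: BCBBBABACBBCBBABACBBCBBABACBBCBBABACBBCBBCBBABACBBCBBCBB ⇒ CBB·ABA·CBB·CBB·CBB·B·CBB·B·ABA·CBB·CBB·ABA·CBB·CBB·B·CBB·B·ABA·CBB·CBB·ABA·CBB·CBB·B·CBB·B·ABA·CBB·CBB·ABA·CBB·CBB·B·CBB·B·ABA·CBB·CBB·ABA·CBB·CBB·ABA·CBB·CBB·B·CBB·B·ABA·CBB·CBB·ABA·CBB·CBB·ABA·CBB·CBB
    A ↦ B
    B ↦ CBB
    C ↦ ABA

A->B, B->CBB, C->ABA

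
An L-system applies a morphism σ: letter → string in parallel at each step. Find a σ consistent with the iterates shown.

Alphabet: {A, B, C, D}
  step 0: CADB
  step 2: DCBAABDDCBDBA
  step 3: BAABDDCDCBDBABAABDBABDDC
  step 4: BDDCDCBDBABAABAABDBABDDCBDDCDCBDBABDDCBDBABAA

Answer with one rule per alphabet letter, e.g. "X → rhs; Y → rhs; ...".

  step 3 ⇒ step 4: BAABDDCDCBDBABAABDBABDDC ⇒ BD·DC·DC·BD·BA·BA·A·BA·A·BD·BA·BD·DC·BD·DC·DC·BD·BA·BD·DC·BD·BA·BA·A
    A ↦ DC
    B ↦ BD
    C ↦ A
    D ↦ BA

A->DC, B->BD, C->A, D->BA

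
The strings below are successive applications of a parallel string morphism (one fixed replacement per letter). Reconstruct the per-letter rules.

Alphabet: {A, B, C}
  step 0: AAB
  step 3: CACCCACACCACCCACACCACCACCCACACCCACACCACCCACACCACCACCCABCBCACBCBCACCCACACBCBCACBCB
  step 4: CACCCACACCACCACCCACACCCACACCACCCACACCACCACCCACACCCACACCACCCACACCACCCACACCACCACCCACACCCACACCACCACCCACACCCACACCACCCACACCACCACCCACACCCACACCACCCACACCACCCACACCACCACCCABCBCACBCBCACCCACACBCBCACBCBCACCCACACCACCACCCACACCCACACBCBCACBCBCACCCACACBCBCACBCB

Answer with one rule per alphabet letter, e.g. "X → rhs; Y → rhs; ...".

  step 3 ⇒ step 4: CACCCACACCACCCACACCACCACCCACACCCACACCACCCACACCACCACCCABCBCACBCBCACCCACACBCBCACBCB ⇒ CAC·CCA·CAC·CAC·CAC·CCA·CAC·CCA·CAC·CAC·CCA·CAC·CAC·CAC·CCA·CAC·CCA·CAC·CAC·CCA·CAC·CAC·CCA·CAC·CAC·CAC·CCA·CAC·CCA·CAC·CAC·CAC·CCA·CAC·CCA·CAC·CAC·CCA·CAC·CAC·CAC·CCA·CAC·CCA·CAC·CAC·CCA·CAC·CAC·CCA·CAC·CAC·CAC·CCA·BCB·CAC·BCB·CAC·CCA·CAC·BCB·CAC·BCB·CAC·CCA·CAC·CAC·CAC·CCA·CAC·CCA·CAC·BCB·CAC·BCB·CAC·CCA·CAC·BCB·CAC·BCB
    A ↦ CCA
    B ↦ BCB
    C ↦ CAC

A->CCA, B->BCB, C->CAC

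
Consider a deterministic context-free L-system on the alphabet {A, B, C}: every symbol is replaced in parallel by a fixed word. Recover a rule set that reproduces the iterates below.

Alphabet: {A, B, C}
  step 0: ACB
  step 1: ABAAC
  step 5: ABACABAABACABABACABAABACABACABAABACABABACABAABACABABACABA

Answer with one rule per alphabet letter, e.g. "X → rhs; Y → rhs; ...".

A->AB, B->AC, C->A

  step 0 ⇒ step 1: ACB ⇒ AB·A·AC
    A ↦ AB
    B ↦ AC
    C ↦ A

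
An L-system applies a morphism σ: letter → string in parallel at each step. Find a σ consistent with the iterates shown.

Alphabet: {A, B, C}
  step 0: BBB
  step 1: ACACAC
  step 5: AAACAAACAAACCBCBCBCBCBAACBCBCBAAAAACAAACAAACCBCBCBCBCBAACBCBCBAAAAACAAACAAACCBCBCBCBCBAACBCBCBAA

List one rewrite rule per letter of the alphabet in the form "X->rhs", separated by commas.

  step 0 ⇒ step 1: BBB ⇒ AC·AC·AC
    B ↦ AC
    A ↦ CB  (constrained at step 1)
    C ↦ AA  (constrained at step 1)

A->CB, B->AC, C->AA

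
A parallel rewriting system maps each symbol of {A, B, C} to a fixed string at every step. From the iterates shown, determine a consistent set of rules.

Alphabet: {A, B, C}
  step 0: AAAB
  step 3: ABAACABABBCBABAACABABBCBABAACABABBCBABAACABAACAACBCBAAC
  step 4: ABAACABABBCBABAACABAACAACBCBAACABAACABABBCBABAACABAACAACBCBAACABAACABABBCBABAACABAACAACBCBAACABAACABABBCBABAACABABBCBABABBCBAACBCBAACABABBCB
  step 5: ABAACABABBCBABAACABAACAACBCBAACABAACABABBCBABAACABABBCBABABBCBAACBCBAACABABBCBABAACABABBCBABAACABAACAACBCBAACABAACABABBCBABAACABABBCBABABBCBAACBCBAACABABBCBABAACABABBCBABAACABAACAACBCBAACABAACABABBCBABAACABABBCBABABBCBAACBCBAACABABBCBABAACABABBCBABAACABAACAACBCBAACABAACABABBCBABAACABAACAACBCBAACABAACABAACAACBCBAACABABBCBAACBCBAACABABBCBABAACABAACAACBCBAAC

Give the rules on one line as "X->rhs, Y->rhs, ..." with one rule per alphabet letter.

  step 4 ⇒ step 5: ABAACABABBCBABAACABAACAACBCBAACABAACABABBCBABAACABAACAACBCBAACABAACABABBCBABAACABAACAACBCBAACABAACABABBCBABAACABABBCBABABBCBAACBCBAACABABBCB ⇒ AB·AAC·AB·AB·BCB·AB·AAC·AB·AAC·AAC·BCB·AAC·AB·AAC·AB·AB·BCB·AB·AAC·AB·AB·BCB·AB·AB·BCB·AAC·BCB·AAC·AB·AB·BCB·AB·AAC·AB·AB·BCB·AB·AAC·AB·AAC·AAC·BCB·AAC·AB·AAC·AB·AB·BCB·AB·AAC·AB·AB·BCB·AB·AB·BCB·AAC·BCB·AAC·AB·AB·BCB·AB·AAC·AB·AB·BCB·AB·AAC·AB·AAC·AAC·BCB·AAC·AB·AAC·AB·AB·BCB·AB·AAC·AB·AB·BCB·AB·AB·BCB·AAC·BCB·AAC·AB·AB·BCB·AB·AAC·AB·AB·BCB·AB·AAC·AB·AAC·AAC·BCB·AAC·AB·AAC·AB·AB·BCB·AB·AAC·AB·AAC·AAC·BCB·AAC·AB·AAC·AB·AAC·AAC·BCB·AAC·AB·AB·BCB·AAC·BCB·AAC·AB·AB·BCB·AB·AAC·AB·AAC·AAC·BCB·AAC
    A ↦ AB
    B ↦ AAC
    C ↦ BCB

A->AB, B->AAC, C->BCB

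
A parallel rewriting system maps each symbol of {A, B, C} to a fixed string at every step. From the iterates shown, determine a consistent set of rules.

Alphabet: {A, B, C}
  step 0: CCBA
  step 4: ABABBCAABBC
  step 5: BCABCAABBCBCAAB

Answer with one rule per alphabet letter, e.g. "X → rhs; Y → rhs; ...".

  step 4 ⇒ step 5: ABABBCAABBC ⇒ BC·A·BC·A·A·B·BC·BC·A·A·B
    A ↦ BC
    B ↦ A
    C ↦ B

A->BC, B->A, C->B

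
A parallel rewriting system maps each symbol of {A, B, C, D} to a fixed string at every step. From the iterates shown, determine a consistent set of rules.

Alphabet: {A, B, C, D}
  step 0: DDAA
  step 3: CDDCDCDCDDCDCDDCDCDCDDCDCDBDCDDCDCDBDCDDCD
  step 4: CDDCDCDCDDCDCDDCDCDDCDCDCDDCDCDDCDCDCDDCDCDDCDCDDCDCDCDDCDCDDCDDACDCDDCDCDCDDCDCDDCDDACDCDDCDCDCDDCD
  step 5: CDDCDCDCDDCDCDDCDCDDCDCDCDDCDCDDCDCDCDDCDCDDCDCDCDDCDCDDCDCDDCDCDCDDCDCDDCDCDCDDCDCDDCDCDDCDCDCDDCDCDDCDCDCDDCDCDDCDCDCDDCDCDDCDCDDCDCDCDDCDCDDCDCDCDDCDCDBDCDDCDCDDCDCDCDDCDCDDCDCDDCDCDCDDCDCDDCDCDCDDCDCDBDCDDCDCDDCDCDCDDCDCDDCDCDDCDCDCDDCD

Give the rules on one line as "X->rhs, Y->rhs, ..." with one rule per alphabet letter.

  step 4 ⇒ step 5: CDDCDCDCDDCDCDDCDCDDCDCDCDDCDCDDCDCDCDDCDCDDCDCDDCDCDCDDCDCDDCDDACDCDDCDCDCDDCDCDDCDDACDCDDCDCDCDDCD ⇒ CDD·CD·CD·CDD·CD·CDD·CD·CDD·CD·CD·CDD·CD·CDD·CD·CD·CDD·CD·CDD·CD·CD·CDD·CD·CDD·CD·CDD·CD·CD·CDD·CD·CDD·CD·CD·CDD·CD·CDD·CD·CDD·CD·CD·CDD·CD·CDD·CD·CD·CDD·CD·CDD·CD·CD·CDD·CD·CDD·CD·CDD·CD·CD·CDD·CD·CDD·CD·CD·CDD·CD·CD·BD·CDD·CD·CDD·CD·CD·CDD·CD·CDD·CD·CDD·CD·CD·CDD·CD·CDD·CD·CD·CDD·CD·CD·BD·CDD·CD·CDD·CD·CD·CDD·CD·CDD·CD·CDD·CD·CD·CDD·CD
    A ↦ BD
    C ↦ CDD
    D ↦ CD
  step 3 ⇒ step 4: CDDCDCDCDDCDCDDCDCDCDDCDCDBDCDDCDCDBDCDDCD ⇒ CDD·CD·CD·CDD·CD·CDD·CD·CDD·CD·CD·CDD·CD·CDD·CD·CD·CDD·CD·CDD·CD·CDD·CD·CD·CDD·CD·CDD·CD·DA·CD·CDD·CD·CD·CDD·CD·CDD·CD·DA·CD·CDD·CD·CD·CDD·CD
    B ↦ DA

A->BD, B->DA, C->CDD, D->CD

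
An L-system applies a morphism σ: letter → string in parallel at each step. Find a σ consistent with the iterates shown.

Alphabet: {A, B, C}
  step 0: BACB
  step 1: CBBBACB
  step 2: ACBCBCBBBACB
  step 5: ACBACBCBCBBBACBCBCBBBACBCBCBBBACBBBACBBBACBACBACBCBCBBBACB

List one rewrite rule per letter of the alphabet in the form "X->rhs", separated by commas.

A->BB, B->CB, C->A

  step 1 ⇒ step 2: CBBBACB ⇒ A·CB·CB·CB·BB·A·CB
    A ↦ BB
    B ↦ CB
    C ↦ A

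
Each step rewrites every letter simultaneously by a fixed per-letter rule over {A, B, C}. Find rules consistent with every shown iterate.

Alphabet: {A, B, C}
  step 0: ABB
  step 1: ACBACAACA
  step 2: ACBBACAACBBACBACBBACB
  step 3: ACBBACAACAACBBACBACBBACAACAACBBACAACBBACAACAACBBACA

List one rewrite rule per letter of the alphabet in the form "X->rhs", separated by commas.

A->ACB, B->ACA, C->B

  step 2 ⇒ step 3: ACBBACAACBBACBACBBACB ⇒ ACB·B·ACA·ACA·ACB·B·ACB·ACB·B·ACA·ACA·ACB·B·ACA·ACB·B·ACA·ACA·ACB·B·ACA
    A ↦ ACB
    B ↦ ACA
    C ↦ B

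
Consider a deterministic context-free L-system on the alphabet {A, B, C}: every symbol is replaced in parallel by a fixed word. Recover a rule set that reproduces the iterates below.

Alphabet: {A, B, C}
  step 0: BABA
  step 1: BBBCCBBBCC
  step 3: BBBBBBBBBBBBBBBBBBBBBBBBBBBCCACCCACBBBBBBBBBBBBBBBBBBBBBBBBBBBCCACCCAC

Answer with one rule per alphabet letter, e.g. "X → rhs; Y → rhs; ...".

  step 0 ⇒ step 1: BABA ⇒ BBB·CC·BBB·CC
    A ↦ CC
    B ↦ BBB
    C ↦ AC  (constrained at step 1)

A->CC, B->BBB, C->AC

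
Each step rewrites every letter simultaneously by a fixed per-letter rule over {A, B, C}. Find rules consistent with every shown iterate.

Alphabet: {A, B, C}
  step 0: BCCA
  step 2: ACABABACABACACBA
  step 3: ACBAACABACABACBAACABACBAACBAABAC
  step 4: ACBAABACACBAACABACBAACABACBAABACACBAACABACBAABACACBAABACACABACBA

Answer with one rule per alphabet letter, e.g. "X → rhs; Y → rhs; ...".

  step 3 ⇒ step 4: ACBAACABACABACBAACABACBAACBAABAC ⇒ AC·BA·AB·AC·AC·BA·AC·AB·AC·BA·AC·AB·AC·BA·AB·AC·AC·BA·AC·AB·AC·BA·AB·AC·AC·BA·AB·AC·AC·AB·AC·BA
    A ↦ AC
    B ↦ AB
    C ↦ BA

A->AC, B->AB, C->BA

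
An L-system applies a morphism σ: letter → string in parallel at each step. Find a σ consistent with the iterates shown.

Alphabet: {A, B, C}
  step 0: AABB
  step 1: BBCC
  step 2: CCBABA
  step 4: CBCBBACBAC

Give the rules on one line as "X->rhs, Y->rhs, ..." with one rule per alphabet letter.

A->B, B->C, C->BA

  step 1 ⇒ step 2: BBCC ⇒ C·C·BA·BA
    B ↦ C
    C ↦ BA
  step 0 ⇒ step 1: AABB ⇒ B·B·C·C
    A ↦ B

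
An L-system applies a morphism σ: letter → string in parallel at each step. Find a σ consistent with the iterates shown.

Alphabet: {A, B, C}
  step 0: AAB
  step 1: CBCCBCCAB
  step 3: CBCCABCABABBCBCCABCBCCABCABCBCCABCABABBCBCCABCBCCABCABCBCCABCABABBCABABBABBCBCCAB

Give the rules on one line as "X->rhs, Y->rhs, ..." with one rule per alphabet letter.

A->CBC, B->CAB, C->ABB

  step 0 ⇒ step 1: AAB ⇒ CBC·CBC·CAB
    A ↦ CBC
    B ↦ CAB
    C ↦ ABB  (constrained at step 1)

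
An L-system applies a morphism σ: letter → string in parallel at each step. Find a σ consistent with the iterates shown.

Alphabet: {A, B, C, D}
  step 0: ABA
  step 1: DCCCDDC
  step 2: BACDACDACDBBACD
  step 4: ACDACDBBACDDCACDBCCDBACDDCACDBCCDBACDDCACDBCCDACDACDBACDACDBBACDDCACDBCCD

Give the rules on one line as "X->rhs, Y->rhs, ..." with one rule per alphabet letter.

A->DC, B->CCD, C->ACD, D->B

  step 1 ⇒ step 2: DCCCDDC ⇒ B·ACD·ACD·ACD·B·B·ACD
    C ↦ ACD
    D ↦ B
  step 0 ⇒ step 1: ABA ⇒ DC·CCD·DC
    A ↦ DC
  step 0 ⇒ step 1: ABA ⇒ DC·CCD·DC
    B ↦ CCD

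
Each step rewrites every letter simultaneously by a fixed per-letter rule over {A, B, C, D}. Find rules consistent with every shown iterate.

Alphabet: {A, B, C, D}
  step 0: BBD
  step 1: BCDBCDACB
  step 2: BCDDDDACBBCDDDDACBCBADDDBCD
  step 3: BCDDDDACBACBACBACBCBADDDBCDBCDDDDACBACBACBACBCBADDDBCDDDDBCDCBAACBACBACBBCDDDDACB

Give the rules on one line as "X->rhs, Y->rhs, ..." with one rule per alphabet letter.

A->CBA, B->BCD, C->DDD, D->ACB

  step 2 ⇒ step 3: BCDDDDACBBCDDDDACBCBADDDBCD ⇒ BCD·DDD·ACB·ACB·ACB·ACB·CBA·DDD·BCD·BCD·DDD·ACB·ACB·ACB·ACB·CBA·DDD·BCD·DDD·BCD·CBA·ACB·ACB·ACB·BCD·DDD·ACB
    A ↦ CBA
    B ↦ BCD
    C ↦ DDD
    D ↦ ACB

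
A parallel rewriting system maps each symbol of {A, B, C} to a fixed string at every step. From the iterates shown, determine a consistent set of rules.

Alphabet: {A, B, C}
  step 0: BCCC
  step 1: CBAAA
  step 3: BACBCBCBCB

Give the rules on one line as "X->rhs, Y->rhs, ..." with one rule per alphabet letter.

  step 0 ⇒ step 1: BCCC ⇒ CB·A·A·A
    B ↦ CB
    C ↦ A
    A ↦ B  (constrained at step 1)

A->B, B->CB, C->A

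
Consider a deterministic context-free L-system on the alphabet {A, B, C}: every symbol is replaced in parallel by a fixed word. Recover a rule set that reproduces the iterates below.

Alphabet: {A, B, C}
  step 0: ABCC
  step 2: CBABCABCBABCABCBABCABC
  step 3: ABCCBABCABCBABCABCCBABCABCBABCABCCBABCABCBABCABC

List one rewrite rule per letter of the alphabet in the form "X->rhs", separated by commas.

  step 2 ⇒ step 3: CBABCABCBABCABCBABCABC ⇒ ABC·C·BAB·C·ABC·BAB·C·ABC·C·BAB·C·ABC·BAB·C·ABC·C·BAB·C·ABC·BAB·C·ABC
    A ↦ BAB
    B ↦ C
    C ↦ ABC

A->BAB, B->C, C->ABC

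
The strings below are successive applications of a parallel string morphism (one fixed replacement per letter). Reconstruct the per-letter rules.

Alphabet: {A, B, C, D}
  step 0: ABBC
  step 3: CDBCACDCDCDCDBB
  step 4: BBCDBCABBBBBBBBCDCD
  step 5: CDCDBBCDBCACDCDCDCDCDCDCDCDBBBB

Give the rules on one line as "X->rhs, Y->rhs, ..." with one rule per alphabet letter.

A->CA, B->CD, C->B, D->B

  step 4 ⇒ step 5: BBCDBCABBBBBBBBCDCD ⇒ CD·CD·B·B·CD·B·CA·CD·CD·CD·CD·CD·CD·CD·CD·B·B·B·B
    A ↦ CA
    B ↦ CD
    C ↦ B
    D ↦ B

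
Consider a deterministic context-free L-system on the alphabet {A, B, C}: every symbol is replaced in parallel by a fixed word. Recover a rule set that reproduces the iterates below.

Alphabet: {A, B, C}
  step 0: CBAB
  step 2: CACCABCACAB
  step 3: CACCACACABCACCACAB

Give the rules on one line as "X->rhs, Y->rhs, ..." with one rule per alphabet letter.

A->C, B->AB, C->CA

  step 2 ⇒ step 3: CACCABCACAB ⇒ CA·C·CA·CA·C·AB·CA·C·CA·C·AB
    A ↦ C
    B ↦ AB
    C ↦ CA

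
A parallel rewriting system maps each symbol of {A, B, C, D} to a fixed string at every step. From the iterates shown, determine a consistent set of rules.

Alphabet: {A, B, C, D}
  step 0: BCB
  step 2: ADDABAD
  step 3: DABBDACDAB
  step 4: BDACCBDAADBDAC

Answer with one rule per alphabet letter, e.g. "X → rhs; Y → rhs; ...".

  step 3 ⇒ step 4: DABBDACDAB ⇒ B·DA·C·C·B·DA·AD·B·DA·C
    A ↦ DA
    B ↦ C
    C ↦ AD
    D ↦ B

A->DA, B->C, C->AD, D->B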